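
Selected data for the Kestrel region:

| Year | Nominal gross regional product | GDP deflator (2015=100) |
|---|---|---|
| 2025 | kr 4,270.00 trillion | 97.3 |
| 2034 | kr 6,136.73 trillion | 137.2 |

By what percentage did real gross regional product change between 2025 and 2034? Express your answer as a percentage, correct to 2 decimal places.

1.92%

Real gross regional product 2025 = 4270.00 / 0.973 = 4388.49.
Real gross regional product 2034 = 6136.73 / 1.372 = 4472.84.
Real growth = 4472.84 / 4388.49 − 1 = 0.0192.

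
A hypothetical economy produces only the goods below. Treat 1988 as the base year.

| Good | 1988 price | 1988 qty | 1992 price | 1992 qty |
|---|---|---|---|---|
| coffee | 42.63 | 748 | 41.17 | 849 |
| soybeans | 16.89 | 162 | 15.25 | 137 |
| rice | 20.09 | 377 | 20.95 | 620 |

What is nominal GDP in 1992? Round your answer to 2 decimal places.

Nominal GDP 1992 = Σ (p_1992 × q_1992) = 41.17·849 + 15.25·137 + 20.95·620 = 50031.58.

50031.58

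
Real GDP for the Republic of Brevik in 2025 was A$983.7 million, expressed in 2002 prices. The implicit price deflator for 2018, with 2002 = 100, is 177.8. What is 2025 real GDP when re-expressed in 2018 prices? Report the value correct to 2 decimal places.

Real GDP in 2018 prices = Real GDP in 2002 prices × (P_2018/P_2002) = 983.7 × 1.778 = 1749.02.

A$1,749.02 million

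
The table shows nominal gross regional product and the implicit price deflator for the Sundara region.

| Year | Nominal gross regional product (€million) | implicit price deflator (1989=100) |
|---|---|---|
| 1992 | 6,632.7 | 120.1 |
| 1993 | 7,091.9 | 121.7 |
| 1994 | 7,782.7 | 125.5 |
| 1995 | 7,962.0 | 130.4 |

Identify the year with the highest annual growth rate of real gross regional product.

1993: real = 7091.9/1.217 = 5827.36; growth vs 1992 (5522.65) = 5.52%.
1994: real = 7782.7/1.255 = 6201.35; growth vs 1993 (5827.36) = 6.42%.
1995: real = 7962.0/1.304 = 6105.83; growth vs 1994 (6201.35) = -1.54%.

1994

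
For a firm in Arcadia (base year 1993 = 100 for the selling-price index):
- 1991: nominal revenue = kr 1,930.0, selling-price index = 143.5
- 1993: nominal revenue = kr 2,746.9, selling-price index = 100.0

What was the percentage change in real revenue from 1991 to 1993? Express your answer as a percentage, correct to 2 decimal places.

104.24%

Real revenue 1991 = 1930.0 / 1.435 = 1344.95.
Real revenue 1993 = 2746.9 / 1.000 = 2746.90.
Real growth = 2746.90 / 1344.95 − 1 = 1.0424.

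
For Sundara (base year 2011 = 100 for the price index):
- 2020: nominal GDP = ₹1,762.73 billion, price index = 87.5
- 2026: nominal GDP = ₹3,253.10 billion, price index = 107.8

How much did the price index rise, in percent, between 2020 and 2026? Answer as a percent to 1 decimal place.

23.2%

Price-level change = 107.8 / 87.5 − 1 = 0.2320.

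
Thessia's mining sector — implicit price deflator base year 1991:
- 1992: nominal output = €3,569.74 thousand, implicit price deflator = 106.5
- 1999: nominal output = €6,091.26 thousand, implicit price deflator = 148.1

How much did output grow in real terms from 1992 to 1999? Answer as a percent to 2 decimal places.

Deflate each year: 1992 → 3569.74/1.065 = 3351.87; 1999 → 6091.26/1.481 = 4112.94.
So real output changed by 4112.94/3351.87 − 1 = 0.2271, i.e. 22.71%.

22.71%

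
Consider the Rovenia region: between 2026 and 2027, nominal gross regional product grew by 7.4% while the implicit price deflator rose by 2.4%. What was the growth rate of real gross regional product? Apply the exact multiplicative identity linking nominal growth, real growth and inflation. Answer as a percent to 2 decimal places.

(1 + g_nom) = (1 + g_real)(1 + π), so g_real = 1.0740 / 1.0240 − 1 = 0.04883.

4.88%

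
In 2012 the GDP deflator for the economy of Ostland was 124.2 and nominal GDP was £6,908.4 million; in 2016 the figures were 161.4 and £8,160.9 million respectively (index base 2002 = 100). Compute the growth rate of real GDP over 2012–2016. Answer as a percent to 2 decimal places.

Deflate each year: 2012 → 6908.4/1.242 = 5562.32; 2016 → 8160.9/1.614 = 5056.32.
So real GDP changed by 5056.32/5562.32 − 1 = -0.0910, i.e. -9.10%.

-9.10%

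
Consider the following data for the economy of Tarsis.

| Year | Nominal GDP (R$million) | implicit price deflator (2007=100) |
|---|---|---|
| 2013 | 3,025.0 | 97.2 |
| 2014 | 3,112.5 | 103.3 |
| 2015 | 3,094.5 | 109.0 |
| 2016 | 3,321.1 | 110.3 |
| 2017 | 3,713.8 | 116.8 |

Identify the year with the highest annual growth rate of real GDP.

2014: real = 3112.5/1.033 = 3013.07; growth vs 2013 (3112.14) = -3.18%.
2015: real = 3094.5/1.090 = 2838.99; growth vs 2014 (3013.07) = -5.78%.
2016: real = 3321.1/1.103 = 3010.97; growth vs 2015 (2838.99) = 6.06%.
2017: real = 3713.8/1.168 = 3179.62; growth vs 2016 (3010.97) = 5.60%.

2016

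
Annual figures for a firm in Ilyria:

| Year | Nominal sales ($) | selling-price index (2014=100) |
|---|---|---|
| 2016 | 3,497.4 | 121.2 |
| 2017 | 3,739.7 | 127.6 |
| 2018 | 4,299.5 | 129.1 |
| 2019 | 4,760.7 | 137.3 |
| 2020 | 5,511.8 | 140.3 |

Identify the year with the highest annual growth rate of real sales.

2017: real = 3739.7/1.276 = 2930.80; growth vs 2016 (2885.64) = 1.56%.
2018: real = 4299.5/1.291 = 3330.36; growth vs 2017 (2930.80) = 13.63%.
2019: real = 4760.7/1.373 = 3467.37; growth vs 2018 (3330.36) = 4.11%.
2020: real = 5511.8/1.403 = 3928.58; growth vs 2019 (3467.37) = 13.30%.

2018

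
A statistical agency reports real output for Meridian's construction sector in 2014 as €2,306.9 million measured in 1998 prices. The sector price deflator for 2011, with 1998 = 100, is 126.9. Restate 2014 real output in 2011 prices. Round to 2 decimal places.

Real output in 2011 prices = Real output in 1998 prices × (P_2011/P_1998) = 2306.9 × 1.269 = 2927.46.

€2,927.46 million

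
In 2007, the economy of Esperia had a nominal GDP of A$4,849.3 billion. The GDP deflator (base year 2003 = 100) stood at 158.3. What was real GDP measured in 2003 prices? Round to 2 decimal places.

A$3,063.36 billion

Real GDP = Nominal / (GDP deflator/100) = 4849.3 / 1.583 = 3063.36.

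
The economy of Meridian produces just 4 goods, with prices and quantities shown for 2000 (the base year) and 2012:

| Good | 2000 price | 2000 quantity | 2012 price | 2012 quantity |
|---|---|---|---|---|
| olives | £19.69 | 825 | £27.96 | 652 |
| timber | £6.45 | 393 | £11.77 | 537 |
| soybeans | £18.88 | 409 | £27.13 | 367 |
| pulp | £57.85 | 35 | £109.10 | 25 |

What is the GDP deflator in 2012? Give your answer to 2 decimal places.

150.89

Nominal GDP 2012 = 27.96·652 + 11.77·537 + 27.13·367 + 109.10·25 = 37234.62.
Real GDP 2012 (at 2000 prices) = 19.69·652 + 6.45·537 + 18.88·367 + 57.85·25 = 24676.74.
Deflator = Nominal/Real × 100 = 37234.62/24676.74 × 100 = 150.890.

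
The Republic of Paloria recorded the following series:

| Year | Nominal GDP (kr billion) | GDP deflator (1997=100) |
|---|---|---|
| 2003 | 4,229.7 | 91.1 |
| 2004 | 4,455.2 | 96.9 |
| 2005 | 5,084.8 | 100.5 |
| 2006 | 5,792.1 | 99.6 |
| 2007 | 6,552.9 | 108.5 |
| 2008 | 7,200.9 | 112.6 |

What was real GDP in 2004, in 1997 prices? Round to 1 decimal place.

Real GDP 2004 = 4455.2 / 0.969 = 4597.73.

kr 4,597.7 billion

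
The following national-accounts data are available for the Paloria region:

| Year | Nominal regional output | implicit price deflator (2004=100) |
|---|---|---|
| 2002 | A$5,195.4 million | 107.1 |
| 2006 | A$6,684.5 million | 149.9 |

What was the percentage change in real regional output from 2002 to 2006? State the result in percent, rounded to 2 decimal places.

Deflate each year: 2002 → 5195.4/1.071 = 4850.98; 2006 → 6684.5/1.499 = 4459.31.
So real regional output changed by 4459.31/4850.98 − 1 = -0.0807, i.e. -8.07%.

-8.07%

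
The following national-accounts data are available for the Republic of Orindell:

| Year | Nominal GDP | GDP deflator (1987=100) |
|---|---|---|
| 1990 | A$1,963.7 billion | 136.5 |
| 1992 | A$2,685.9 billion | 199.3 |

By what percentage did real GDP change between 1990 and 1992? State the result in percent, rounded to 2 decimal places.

Real GDP 1990 = 1963.7 / 1.365 = 1438.61.
Real GDP 1992 = 2685.9 / 1.993 = 1347.67.
Real growth = 1347.67 / 1438.61 − 1 = -0.0632.

-6.32%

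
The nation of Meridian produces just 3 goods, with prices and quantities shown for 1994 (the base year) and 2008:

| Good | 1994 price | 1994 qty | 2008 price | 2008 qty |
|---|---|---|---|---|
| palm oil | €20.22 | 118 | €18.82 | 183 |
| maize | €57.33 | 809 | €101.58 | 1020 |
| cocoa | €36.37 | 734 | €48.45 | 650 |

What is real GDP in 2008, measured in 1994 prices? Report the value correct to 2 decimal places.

Real GDP 2008 = Σ (p_1994 × q_2008) = 20.22·183 + 57.33·1020 + 36.37·650 = 85817.36.

€85817.36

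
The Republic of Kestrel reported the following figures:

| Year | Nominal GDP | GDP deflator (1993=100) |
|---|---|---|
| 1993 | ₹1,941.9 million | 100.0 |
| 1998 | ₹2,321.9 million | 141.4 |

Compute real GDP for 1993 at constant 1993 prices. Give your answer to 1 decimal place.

₹1,941.9 million

Real GDP = Nominal / (GDP deflator/100) = 1941.9 / 1.000 = 1941.90.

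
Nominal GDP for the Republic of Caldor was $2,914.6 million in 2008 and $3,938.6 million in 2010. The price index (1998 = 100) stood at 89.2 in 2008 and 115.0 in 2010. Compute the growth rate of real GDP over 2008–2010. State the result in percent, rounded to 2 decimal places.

Deflate each year: 2008 → 2914.6/0.892 = 3267.49; 2010 → 3938.6/1.150 = 3424.87.
So real GDP changed by 3424.87/3267.49 − 1 = 0.0482, i.e. 4.82%.

4.82%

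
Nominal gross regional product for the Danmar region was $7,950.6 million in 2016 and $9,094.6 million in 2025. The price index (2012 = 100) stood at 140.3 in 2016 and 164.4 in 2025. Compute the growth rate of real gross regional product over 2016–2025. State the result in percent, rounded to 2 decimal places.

-2.38%

Deflate each year: 2016 → 7950.6/1.403 = 5666.86; 2025 → 9094.6/1.644 = 5532.00.
So real gross regional product changed by 5532.00/5666.86 − 1 = -0.0238, i.e. -2.38%.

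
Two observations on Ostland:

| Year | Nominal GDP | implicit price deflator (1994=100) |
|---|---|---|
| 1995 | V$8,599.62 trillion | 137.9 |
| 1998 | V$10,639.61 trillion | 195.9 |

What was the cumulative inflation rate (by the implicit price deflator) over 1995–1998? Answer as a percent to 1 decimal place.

Price-level change = 195.9 / 137.9 − 1 = 0.4206.

42.1%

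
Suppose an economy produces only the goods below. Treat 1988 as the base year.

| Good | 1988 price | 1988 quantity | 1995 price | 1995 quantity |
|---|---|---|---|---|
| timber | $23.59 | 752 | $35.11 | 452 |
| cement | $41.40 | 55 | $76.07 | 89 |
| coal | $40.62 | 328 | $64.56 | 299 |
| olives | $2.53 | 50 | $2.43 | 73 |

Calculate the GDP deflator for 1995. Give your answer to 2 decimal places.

157.89

Nominal GDP 1995 = 35.11·452 + 76.07·89 + 64.56·299 + 2.43·73 = 42120.78.
Real GDP 1995 (at 1988 prices) = 23.59·452 + 41.40·89 + 40.62·299 + 2.53·73 = 26677.35.
Deflator = Nominal/Real × 100 = 42120.78/26677.35 × 100 = 157.890.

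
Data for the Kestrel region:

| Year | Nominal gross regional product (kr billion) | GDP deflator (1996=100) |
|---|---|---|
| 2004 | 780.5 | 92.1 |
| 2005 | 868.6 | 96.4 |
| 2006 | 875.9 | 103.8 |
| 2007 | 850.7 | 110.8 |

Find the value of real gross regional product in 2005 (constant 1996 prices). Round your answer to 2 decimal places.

Real gross regional product 2005 = 868.6 / 0.964 = 901.04.

kr 901.04 billion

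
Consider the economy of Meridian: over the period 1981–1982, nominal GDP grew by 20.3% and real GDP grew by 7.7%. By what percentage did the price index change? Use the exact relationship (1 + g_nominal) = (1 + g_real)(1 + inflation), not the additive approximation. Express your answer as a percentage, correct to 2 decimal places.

(1 + g_nom) = (1 + g_real)(1 + π), so π = 1.2030 / 1.0770 − 1 = 0.11699.

11.70%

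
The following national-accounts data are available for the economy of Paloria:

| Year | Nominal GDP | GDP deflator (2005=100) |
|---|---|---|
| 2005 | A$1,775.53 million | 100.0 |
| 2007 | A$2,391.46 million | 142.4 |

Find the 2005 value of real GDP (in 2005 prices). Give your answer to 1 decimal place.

Real GDP = Nominal / (GDP deflator/100) = 1775.53 / 1.000 = 1775.53.

A$1,775.5 million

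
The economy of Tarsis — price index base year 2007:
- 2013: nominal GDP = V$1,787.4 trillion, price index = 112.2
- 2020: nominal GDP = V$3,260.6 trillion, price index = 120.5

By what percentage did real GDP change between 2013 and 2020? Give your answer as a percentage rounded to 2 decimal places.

Real GDP 2013 = 1787.4 / 1.122 = 1593.05.
Real GDP 2020 = 3260.6 / 1.205 = 2705.89.
Real growth = 2705.89 / 1593.05 − 1 = 0.6986.

69.86%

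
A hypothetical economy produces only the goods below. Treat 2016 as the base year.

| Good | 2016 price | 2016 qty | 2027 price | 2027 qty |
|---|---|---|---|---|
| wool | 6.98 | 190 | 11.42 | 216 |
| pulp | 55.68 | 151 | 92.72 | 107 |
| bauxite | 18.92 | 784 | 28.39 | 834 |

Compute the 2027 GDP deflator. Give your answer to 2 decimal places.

Nominal GDP 2027 = 11.42·216 + 92.72·107 + 28.39·834 = 36065.02.
Real GDP 2027 (at 2016 prices) = 6.98·216 + 55.68·107 + 18.92·834 = 23244.72.
Deflator = Nominal/Real × 100 = 36065.02/23244.72 × 100 = 155.154.

155.15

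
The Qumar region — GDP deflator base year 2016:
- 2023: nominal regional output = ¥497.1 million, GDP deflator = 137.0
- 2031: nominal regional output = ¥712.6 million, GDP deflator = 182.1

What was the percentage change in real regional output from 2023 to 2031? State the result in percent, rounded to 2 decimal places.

7.85%

Real regional output 2023 = 497.1 / 1.370 = 362.85.
Real regional output 2031 = 712.6 / 1.821 = 391.32.
Real growth = 391.32 / 362.85 − 1 = 0.0785.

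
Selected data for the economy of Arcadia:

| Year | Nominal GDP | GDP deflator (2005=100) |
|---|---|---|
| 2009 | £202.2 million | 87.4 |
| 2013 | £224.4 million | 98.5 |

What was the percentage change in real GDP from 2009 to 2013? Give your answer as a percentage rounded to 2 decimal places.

-1.53%

Deflate each year: 2009 → 202.2/0.874 = 231.35; 2013 → 224.4/0.985 = 227.82.
So real GDP changed by 227.82/231.35 − 1 = -0.0153, i.e. -1.53%.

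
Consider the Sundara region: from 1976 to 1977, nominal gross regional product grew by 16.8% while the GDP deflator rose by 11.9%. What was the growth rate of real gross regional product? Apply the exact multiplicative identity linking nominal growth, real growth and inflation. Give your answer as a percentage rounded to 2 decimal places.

4.38%

(1 + g_nom) = (1 + g_real)(1 + π), so g_real = 1.1680 / 1.1190 − 1 = 0.04379.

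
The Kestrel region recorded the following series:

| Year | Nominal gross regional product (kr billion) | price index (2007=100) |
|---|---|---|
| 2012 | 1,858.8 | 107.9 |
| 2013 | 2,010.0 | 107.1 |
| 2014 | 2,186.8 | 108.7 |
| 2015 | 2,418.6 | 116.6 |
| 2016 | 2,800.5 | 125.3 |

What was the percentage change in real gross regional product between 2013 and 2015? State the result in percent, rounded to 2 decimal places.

Real gross regional product 2013 = 2010.0/1.071 = 1876.75.
Real gross regional product 2015 = 2418.6/1.166 = 2074.27.
Change = 2074.27/1876.75 − 1 = 0.1052.

10.52%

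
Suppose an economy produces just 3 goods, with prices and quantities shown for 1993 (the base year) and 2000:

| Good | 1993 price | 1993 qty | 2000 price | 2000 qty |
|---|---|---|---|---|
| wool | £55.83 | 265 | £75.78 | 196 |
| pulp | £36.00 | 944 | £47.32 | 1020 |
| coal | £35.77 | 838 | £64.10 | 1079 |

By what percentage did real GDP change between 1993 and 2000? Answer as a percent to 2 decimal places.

Real GDP 1993 = Nominal GDP 1993 = 55.83·265 + 36.00·944 + 35.77·838 = 78754.21.
Real GDP 2000 (at 1993 prices) = 55.83·196 + 36.00·1020 + 35.77·1079 = 86258.51.
Real growth = 86258.51/78754.21 − 1 = 0.0953.

9.53%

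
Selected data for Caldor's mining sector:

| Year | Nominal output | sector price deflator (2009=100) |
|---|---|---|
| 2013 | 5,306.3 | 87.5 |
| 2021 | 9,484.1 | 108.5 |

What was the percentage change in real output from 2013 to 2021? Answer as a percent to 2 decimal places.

Deflate each year: 2013 → 5306.3/0.875 = 6064.34; 2021 → 9484.1/1.085 = 8741.11.
So real output changed by 8741.11/6064.34 − 1 = 0.4414, i.e. 44.14%.

44.14%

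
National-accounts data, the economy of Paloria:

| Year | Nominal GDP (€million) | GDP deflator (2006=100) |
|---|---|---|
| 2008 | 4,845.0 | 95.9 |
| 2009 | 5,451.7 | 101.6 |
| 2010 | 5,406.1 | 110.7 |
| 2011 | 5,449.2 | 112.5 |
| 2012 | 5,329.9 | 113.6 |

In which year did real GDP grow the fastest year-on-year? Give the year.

2009

2009: real = 5451.7/1.016 = 5365.85; growth vs 2008 (5052.14) = 6.21%.
2010: real = 5406.1/1.107 = 4883.56; growth vs 2009 (5365.85) = -8.99%.
2011: real = 5449.2/1.125 = 4843.73; growth vs 2010 (4883.56) = -0.82%.
2012: real = 5329.9/1.136 = 4691.81; growth vs 2011 (4843.73) = -3.14%.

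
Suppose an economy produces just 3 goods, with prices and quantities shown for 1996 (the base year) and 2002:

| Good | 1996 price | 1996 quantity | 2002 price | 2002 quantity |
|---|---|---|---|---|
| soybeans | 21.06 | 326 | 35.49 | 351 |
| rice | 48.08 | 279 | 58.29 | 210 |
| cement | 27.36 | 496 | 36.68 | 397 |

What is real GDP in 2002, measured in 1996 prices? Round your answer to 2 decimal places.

28350.78

Real GDP 2002 = Σ (p_1996 × q_2002) = 21.06·351 + 48.08·210 + 27.36·397 = 28350.78.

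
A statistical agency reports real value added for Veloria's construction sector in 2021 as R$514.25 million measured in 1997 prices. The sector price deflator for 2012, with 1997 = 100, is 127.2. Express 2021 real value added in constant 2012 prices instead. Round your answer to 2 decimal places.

Real value added in 2012 prices = Real value added in 1997 prices × (P_2012/P_1997) = 514.25 × 1.272 = 654.13.

R$654.13 million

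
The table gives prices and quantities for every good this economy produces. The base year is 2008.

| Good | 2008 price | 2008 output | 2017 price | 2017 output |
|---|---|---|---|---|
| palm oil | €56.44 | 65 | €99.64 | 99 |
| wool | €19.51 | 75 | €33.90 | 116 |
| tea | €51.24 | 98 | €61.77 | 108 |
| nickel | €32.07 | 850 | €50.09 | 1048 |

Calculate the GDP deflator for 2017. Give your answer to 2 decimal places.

155.26

Nominal GDP 2017 = 99.64·99 + 33.90·116 + 61.77·108 + 50.09·1048 = 72962.24.
Real GDP 2017 (at 2008 prices) = 56.44·99 + 19.51·116 + 51.24·108 + 32.07·1048 = 46994.00.
Deflator = Nominal/Real × 100 = 72962.24/46994.00 × 100 = 155.259.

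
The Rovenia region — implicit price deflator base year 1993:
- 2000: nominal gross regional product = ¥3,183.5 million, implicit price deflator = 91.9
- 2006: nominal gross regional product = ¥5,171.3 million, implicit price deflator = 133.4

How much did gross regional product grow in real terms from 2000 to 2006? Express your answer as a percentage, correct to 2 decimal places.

11.91%

Real gross regional product 2000 = 3183.5 / 0.919 = 3464.09.
Real gross regional product 2006 = 5171.3 / 1.334 = 3876.54.
Real growth = 3876.54 / 3464.09 − 1 = 0.1191.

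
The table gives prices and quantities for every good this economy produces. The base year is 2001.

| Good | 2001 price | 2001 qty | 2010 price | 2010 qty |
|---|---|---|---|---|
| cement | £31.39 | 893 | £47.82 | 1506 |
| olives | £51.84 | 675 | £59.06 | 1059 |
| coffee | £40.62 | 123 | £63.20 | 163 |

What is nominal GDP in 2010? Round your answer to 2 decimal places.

£144863.06

Nominal GDP 2010 = Σ (p_2010 × q_2010) = 47.82·1506 + 59.06·1059 + 63.20·163 = 144863.06.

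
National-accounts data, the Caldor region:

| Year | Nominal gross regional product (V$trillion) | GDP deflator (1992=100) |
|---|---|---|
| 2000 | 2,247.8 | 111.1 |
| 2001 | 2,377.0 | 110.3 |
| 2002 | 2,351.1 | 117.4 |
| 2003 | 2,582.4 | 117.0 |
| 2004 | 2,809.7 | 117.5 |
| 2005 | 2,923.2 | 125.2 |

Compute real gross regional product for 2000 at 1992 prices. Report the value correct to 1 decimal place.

V$2,023.2 trillion

Real gross regional product 2000 = 2247.8 / 1.111 = 2023.22.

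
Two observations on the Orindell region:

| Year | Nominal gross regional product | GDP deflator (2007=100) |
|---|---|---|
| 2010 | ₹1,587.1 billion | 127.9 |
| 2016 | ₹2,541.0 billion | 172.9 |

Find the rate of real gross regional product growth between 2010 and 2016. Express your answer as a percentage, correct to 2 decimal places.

Real gross regional product 2010 = 1587.1 / 1.279 = 1240.89.
Real gross regional product 2016 = 2541.0 / 1.729 = 1469.64.
Real growth = 1469.64 / 1240.89 − 1 = 0.1843.

18.43%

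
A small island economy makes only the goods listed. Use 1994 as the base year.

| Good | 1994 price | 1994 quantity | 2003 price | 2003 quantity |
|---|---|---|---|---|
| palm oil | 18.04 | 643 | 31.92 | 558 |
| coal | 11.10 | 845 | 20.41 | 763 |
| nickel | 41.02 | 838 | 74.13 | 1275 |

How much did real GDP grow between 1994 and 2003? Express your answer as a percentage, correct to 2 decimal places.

27.97%

Real GDP 1994 = Nominal GDP 1994 = 18.04·643 + 11.10·845 + 41.02·838 = 55353.98.
Real GDP 2003 (at 1994 prices) = 18.04·558 + 11.10·763 + 41.02·1275 = 70836.12.
Real growth = 70836.12/55353.98 − 1 = 0.2797.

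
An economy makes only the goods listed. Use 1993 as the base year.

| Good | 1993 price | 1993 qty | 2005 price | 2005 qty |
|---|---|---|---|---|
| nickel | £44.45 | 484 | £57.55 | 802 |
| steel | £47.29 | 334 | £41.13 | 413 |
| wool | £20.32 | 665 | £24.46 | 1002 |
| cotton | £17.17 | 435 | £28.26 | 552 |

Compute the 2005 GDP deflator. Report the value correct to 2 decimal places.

121.44

Nominal GDP 2005 = 57.55·802 + 41.13·413 + 24.46·1002 + 28.26·552 = 103250.23.
Real GDP 2005 (at 1993 prices) = 44.45·802 + 47.29·413 + 20.32·1002 + 17.17·552 = 85018.15.
Deflator = Nominal/Real × 100 = 103250.23/85018.15 × 100 = 121.445.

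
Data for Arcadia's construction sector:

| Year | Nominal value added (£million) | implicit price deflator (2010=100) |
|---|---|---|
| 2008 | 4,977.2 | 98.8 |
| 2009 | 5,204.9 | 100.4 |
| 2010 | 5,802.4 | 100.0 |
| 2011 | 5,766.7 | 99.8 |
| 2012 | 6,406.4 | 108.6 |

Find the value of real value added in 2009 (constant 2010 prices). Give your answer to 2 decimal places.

Real value added 2009 = 5204.9 / 1.004 = 5184.16.

£5,184.16 million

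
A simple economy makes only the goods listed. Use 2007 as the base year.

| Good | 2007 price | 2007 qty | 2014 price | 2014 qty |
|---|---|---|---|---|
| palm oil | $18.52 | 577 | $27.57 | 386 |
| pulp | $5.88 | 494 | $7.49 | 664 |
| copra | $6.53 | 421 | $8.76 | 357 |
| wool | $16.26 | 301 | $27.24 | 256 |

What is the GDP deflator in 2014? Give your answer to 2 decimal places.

146.56

Nominal GDP 2014 = 27.57·386 + 7.49·664 + 8.76·357 + 27.24·256 = 25716.14.
Real GDP 2014 (at 2007 prices) = 18.52·386 + 5.88·664 + 6.53·357 + 16.26·256 = 17546.81.
Deflator = Nominal/Real × 100 = 25716.14/17546.81 × 100 = 146.557.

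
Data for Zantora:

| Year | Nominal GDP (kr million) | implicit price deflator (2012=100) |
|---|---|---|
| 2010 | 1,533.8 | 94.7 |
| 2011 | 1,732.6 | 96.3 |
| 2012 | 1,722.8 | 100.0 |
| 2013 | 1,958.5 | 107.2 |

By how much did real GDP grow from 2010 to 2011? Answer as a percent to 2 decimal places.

Real GDP 2010 = 1533.8/0.947 = 1619.64.
Real GDP 2011 = 1732.6/0.963 = 1799.17.
Change = 1799.17/1619.64 − 1 = 0.1108.

11.08%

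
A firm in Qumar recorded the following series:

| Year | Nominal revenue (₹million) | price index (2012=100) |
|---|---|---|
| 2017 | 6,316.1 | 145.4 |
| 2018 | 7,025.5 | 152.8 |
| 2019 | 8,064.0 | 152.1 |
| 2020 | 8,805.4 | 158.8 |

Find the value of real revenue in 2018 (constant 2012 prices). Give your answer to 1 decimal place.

Real revenue 2018 = 7025.5 / 1.528 = 4597.84.

₹4,597.8 million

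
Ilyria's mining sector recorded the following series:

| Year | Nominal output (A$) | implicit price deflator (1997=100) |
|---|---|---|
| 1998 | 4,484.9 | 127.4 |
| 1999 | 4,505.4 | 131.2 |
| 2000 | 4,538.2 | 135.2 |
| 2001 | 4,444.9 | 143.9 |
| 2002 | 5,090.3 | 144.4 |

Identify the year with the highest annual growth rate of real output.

1999: real = 4505.4/1.312 = 3433.99; growth vs 1998 (3520.33) = -2.45%.
2000: real = 4538.2/1.352 = 3356.66; growth vs 1999 (3433.99) = -2.25%.
2001: real = 4444.9/1.439 = 3088.88; growth vs 2000 (3356.66) = -7.98%.
2002: real = 5090.3/1.444 = 3525.14; growth vs 2001 (3088.88) = 14.12%.

2002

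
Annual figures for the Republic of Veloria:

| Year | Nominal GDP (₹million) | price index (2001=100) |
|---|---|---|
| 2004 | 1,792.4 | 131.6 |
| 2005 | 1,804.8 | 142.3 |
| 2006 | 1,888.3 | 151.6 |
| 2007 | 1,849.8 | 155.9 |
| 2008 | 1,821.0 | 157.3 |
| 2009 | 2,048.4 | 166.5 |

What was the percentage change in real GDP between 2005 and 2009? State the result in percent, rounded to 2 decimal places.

Real GDP 2005 = 1804.8/1.423 = 1268.31.
Real GDP 2009 = 2048.4/1.665 = 1230.27.
Change = 1230.27/1268.31 − 1 = -0.0300.

-3.00%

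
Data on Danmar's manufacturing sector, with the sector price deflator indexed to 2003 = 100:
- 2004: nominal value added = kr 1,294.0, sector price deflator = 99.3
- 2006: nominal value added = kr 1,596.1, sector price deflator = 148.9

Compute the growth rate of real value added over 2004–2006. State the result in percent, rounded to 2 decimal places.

-17.74%

Real value added 2004 = 1294.0 / 0.993 = 1303.12.
Real value added 2006 = 1596.1 / 1.489 = 1071.93.
Real growth = 1071.93 / 1303.12 − 1 = -0.1774.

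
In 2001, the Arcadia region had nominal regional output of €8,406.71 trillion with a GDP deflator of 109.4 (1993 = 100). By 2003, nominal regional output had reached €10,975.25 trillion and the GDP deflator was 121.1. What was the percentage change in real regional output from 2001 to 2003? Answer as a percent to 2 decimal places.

Deflate each year: 2001 → 8406.71/1.094 = 7684.38; 2003 → 10975.25/1.211 = 9062.96.
So real regional output changed by 9062.96/7684.38 − 1 = 0.1794, i.e. 17.94%.

17.94%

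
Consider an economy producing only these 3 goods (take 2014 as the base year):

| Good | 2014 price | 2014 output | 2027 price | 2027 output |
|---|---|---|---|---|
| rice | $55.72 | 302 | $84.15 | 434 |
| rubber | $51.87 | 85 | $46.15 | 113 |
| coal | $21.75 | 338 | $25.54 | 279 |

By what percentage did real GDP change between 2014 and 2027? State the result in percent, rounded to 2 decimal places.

Real GDP 2014 = Nominal GDP 2014 = 55.72·302 + 51.87·85 + 21.75·338 = 28587.89.
Real GDP 2027 (at 2014 prices) = 55.72·434 + 51.87·113 + 21.75·279 = 36112.04.
Real growth = 36112.04/28587.89 − 1 = 0.2632.

26.32%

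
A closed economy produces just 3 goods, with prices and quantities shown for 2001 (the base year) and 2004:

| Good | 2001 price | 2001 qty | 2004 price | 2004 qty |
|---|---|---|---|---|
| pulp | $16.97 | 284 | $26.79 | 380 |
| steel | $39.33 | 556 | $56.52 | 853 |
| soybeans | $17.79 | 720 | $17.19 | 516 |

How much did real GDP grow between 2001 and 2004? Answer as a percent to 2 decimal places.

Real GDP 2001 = Nominal GDP 2001 = 16.97·284 + 39.33·556 + 17.79·720 = 39495.76.
Real GDP 2004 (at 2001 prices) = 16.97·380 + 39.33·853 + 17.79·516 = 49176.73.
Real growth = 49176.73/39495.76 − 1 = 0.2451.

24.51%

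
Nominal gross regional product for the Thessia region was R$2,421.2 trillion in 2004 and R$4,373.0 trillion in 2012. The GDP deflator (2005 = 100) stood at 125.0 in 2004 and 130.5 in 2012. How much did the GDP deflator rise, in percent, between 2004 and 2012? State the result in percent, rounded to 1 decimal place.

Price-level change = 130.5 / 125.0 − 1 = 0.0440.

4.4%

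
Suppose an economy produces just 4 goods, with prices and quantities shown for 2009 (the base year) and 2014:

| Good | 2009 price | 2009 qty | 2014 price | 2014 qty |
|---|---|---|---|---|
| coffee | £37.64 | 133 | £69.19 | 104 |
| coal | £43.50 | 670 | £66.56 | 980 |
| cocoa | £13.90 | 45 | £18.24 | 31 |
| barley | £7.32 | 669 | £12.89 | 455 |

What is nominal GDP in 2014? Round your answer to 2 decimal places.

Nominal GDP 2014 = Σ (p_2014 × q_2014) = 69.19·104 + 66.56·980 + 18.24·31 + 12.89·455 = 78854.95.

£78854.95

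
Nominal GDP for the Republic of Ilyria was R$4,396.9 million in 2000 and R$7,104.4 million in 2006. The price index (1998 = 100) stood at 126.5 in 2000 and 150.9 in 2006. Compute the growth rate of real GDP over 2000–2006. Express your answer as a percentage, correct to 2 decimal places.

Real GDP 2000 = 4396.9 / 1.265 = 3475.81.
Real GDP 2006 = 7104.4 / 1.509 = 4708.02.
Real growth = 4708.02 / 3475.81 − 1 = 0.3545.

35.45%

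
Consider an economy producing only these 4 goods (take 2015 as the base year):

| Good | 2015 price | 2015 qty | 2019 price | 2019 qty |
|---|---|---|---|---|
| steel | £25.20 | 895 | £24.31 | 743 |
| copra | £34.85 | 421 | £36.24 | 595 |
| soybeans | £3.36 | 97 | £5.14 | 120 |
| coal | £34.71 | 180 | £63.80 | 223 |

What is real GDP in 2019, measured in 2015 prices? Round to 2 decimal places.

£47602.88

Real GDP 2019 = Σ (p_2015 × q_2019) = 25.20·743 + 34.85·595 + 3.36·120 + 34.71·223 = 47602.88.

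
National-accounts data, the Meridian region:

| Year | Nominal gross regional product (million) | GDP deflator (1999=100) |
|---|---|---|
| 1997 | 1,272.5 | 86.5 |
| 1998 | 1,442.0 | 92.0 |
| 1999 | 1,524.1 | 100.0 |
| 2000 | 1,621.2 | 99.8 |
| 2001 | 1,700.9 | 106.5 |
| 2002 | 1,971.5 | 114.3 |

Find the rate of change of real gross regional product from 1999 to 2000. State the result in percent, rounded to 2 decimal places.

6.58%

Real gross regional product 1999 = 1524.1/1.000 = 1524.10.
Real gross regional product 2000 = 1621.2/0.998 = 1624.45.
Change = 1624.45/1524.10 − 1 = 0.0658.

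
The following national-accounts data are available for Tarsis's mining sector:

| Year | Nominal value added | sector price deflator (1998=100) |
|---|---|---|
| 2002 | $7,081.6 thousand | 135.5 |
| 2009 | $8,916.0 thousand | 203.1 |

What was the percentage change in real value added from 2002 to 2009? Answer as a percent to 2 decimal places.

Real value added 2002 = 7081.6 / 1.355 = 5226.27.
Real value added 2009 = 8916.0 / 2.031 = 4389.96.
Real growth = 4389.96 / 5226.27 − 1 = -0.1600.

-16.00%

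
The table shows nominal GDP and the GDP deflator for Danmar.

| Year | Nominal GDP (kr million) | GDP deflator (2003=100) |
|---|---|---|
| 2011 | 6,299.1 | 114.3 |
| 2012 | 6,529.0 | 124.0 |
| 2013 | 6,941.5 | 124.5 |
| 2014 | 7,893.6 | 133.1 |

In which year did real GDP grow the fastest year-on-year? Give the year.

2012: real = 6529.0/1.240 = 5265.32; growth vs 2011 (5511.02) = -4.46%.
2013: real = 6941.5/1.245 = 5575.50; growth vs 2012 (5265.32) = 5.89%.
2014: real = 7893.6/1.331 = 5930.58; growth vs 2013 (5575.50) = 6.37%.

2014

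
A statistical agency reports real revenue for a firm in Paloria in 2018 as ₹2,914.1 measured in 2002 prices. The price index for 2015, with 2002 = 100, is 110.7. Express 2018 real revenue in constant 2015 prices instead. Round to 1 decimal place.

Real revenue in 2015 prices = Real revenue in 2002 prices × (P_2015/P_2002) = 2914.1 × 1.107 = 3225.91.

₹3,225.9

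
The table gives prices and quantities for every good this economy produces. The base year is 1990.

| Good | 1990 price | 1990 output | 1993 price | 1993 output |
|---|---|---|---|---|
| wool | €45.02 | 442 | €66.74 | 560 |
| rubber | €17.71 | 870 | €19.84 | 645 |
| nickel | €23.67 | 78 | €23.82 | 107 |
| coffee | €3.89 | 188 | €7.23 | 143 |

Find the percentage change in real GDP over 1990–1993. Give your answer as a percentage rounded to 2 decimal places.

Real GDP 1990 = Nominal GDP 1990 = 45.02·442 + 17.71·870 + 23.67·78 + 3.89·188 = 37884.12.
Real GDP 1993 (at 1990 prices) = 45.02·560 + 17.71·645 + 23.67·107 + 3.89·143 = 39723.11.
Real growth = 39723.11/37884.12 − 1 = 0.0485.

4.85%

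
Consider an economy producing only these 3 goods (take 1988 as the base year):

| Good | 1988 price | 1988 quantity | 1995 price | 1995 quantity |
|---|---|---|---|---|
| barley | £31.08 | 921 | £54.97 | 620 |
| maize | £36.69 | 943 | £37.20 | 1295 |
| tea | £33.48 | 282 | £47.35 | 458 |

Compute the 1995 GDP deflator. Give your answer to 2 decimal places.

126.58

Nominal GDP 1995 = 54.97·620 + 37.20·1295 + 47.35·458 = 103941.70.
Real GDP 1995 (at 1988 prices) = 31.08·620 + 36.69·1295 + 33.48·458 = 82116.99.
Deflator = Nominal/Real × 100 = 103941.70/82116.99 × 100 = 126.578.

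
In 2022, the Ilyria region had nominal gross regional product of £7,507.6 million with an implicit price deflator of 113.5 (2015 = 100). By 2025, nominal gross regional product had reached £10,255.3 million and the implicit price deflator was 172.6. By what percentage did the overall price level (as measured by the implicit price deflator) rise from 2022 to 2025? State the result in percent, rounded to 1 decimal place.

Price-level change = 172.6 / 113.5 − 1 = 0.5207.

52.1%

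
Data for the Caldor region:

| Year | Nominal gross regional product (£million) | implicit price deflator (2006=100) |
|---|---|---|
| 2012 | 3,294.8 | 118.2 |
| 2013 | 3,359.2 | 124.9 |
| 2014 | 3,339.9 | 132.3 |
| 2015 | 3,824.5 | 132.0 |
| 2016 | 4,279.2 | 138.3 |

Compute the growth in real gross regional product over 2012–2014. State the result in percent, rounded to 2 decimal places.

Real gross regional product 2012 = 3294.8/1.182 = 2787.48.
Real gross regional product 2014 = 3339.9/1.323 = 2524.49.
Change = 2524.49/2787.48 − 1 = -0.0943.

-9.43%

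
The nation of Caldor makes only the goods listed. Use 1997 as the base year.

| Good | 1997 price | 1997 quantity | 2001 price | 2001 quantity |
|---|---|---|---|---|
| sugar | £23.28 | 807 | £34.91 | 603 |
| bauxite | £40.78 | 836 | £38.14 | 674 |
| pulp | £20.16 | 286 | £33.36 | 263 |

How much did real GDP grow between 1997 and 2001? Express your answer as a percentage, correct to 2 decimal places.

Real GDP 1997 = Nominal GDP 1997 = 23.28·807 + 40.78·836 + 20.16·286 = 58644.80.
Real GDP 2001 (at 1997 prices) = 23.28·603 + 40.78·674 + 20.16·263 = 46825.64.
Real growth = 46825.64/58644.80 − 1 = -0.2015.

-20.15%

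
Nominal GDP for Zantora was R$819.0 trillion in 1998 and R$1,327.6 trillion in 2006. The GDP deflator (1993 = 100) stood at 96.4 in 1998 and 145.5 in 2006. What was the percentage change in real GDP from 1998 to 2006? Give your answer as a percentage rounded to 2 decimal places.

7.40%

Deflate each year: 1998 → 819.0/0.964 = 849.59; 2006 → 1327.6/1.455 = 912.44.
So real GDP changed by 912.44/849.59 − 1 = 0.0740, i.e. 7.40%.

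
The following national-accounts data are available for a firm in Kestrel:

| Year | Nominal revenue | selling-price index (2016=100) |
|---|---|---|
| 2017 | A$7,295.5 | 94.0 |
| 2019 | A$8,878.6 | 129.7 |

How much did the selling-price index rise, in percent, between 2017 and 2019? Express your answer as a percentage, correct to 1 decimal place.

38.0%

Price-level change = 129.7 / 94.0 − 1 = 0.3798.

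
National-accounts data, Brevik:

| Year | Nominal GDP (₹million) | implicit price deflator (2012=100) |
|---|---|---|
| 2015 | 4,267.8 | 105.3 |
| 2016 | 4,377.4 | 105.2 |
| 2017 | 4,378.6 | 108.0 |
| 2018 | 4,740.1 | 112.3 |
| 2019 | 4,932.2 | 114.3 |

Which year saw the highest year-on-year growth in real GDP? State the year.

2018

2016: real = 4377.4/1.052 = 4161.03; growth vs 2015 (4052.99) = 2.67%.
2017: real = 4378.6/1.080 = 4054.26; growth vs 2016 (4161.03) = -2.57%.
2018: real = 4740.1/1.123 = 4220.93; growth vs 2017 (4054.26) = 4.11%.
2019: real = 4932.2/1.143 = 4315.14; growth vs 2018 (4220.93) = 2.23%.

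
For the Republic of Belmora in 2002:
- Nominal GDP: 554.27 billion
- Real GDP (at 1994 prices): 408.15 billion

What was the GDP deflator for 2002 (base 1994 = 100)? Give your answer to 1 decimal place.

135.8

GDP deflator = (Nominal / Real) × 100 = 554.27 / 408.15 × 100 = 135.80.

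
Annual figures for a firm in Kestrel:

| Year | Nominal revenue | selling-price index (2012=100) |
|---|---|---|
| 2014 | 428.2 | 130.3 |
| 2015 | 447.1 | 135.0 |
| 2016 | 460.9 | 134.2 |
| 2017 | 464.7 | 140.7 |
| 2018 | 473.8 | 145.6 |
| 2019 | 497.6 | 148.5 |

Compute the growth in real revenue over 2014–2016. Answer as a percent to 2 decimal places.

4.51%

Real revenue 2014 = 428.2/1.303 = 328.63.
Real revenue 2016 = 460.9/1.342 = 343.44.
Change = 343.44/328.63 − 1 = 0.0451.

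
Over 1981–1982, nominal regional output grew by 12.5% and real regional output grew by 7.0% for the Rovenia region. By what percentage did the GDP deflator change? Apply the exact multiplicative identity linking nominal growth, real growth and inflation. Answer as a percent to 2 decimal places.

5.14%

(1 + g_nom) = (1 + g_real)(1 + π), so π = 1.1250 / 1.0700 − 1 = 0.05140.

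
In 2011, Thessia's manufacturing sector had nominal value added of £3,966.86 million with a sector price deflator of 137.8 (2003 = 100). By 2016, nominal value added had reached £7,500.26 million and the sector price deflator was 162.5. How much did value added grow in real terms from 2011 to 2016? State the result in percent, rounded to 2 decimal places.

60.33%

Real value added 2011 = 3966.86 / 1.378 = 2878.71.
Real value added 2016 = 7500.26 / 1.625 = 4615.54.
Real growth = 4615.54 / 2878.71 − 1 = 0.6033.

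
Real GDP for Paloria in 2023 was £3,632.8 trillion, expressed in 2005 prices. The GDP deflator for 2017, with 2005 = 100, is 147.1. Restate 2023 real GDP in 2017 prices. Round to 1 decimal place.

£5,343.8 trillion

Real GDP in 2017 prices = Real GDP in 2005 prices × (P_2017/P_2005) = 3632.8 × 1.471 = 5343.85.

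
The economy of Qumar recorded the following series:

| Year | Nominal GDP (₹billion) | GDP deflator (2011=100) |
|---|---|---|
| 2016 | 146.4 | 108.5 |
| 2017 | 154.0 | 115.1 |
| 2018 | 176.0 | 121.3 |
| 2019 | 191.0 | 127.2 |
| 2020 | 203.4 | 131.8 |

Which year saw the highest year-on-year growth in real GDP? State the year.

2018

2017: real = 154.0/1.151 = 133.80; growth vs 2016 (134.93) = -0.84%.
2018: real = 176.0/1.213 = 145.09; growth vs 2017 (133.80) = 8.44%.
2019: real = 191.0/1.272 = 150.16; growth vs 2018 (145.09) = 3.49%.
2020: real = 203.4/1.318 = 154.32; growth vs 2019 (150.16) = 2.77%.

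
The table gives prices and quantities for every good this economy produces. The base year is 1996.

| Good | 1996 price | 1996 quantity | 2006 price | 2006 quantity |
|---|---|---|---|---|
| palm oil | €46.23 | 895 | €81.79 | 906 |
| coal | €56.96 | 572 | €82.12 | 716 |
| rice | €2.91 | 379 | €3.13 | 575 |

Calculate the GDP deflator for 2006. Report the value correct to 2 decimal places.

159.71

Nominal GDP 2006 = 81.79·906 + 82.12·716 + 3.13·575 = 134699.41.
Real GDP 2006 (at 1996 prices) = 46.23·906 + 56.96·716 + 2.91·575 = 84340.99.
Deflator = Nominal/Real × 100 = 134699.41/84340.99 × 100 = 159.708.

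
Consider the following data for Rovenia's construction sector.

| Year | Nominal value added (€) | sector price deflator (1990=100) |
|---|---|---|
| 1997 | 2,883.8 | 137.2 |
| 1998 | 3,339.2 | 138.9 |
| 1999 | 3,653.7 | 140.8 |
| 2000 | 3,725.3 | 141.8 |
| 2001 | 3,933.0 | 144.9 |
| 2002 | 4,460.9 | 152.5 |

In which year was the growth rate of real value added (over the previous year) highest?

1998

1998: real = 3339.2/1.389 = 2404.03; growth vs 1997 (2101.90) = 14.37%.
1999: real = 3653.7/1.408 = 2594.96; growth vs 1998 (2404.03) = 7.94%.
2000: real = 3725.3/1.418 = 2627.15; growth vs 1999 (2594.96) = 1.24%.
2001: real = 3933.0/1.449 = 2714.29; growth vs 2000 (2627.15) = 3.32%.
2002: real = 4460.9/1.525 = 2925.18; growth vs 2001 (2714.29) = 7.77%.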